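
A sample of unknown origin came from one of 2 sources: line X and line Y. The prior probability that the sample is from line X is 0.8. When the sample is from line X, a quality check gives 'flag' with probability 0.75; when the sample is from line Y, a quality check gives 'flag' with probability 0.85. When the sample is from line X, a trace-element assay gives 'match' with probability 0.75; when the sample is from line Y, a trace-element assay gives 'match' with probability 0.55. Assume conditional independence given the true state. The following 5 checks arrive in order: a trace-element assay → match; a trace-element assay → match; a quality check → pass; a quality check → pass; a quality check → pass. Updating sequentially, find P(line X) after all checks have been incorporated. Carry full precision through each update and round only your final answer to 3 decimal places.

0.972

Apply Bayes' rule sequentially, carrying P(line X) forward.
After a trace-element assay='match': P(line X) = 0.75·0.8000 / (0.75·0.8000 + 0.55·0.2000) ≈ 0.8451
After a trace-element assay='match': P(line X) = 0.75·0.8451 / (0.75·0.8451 + 0.55·0.1549) ≈ 0.8815
After a quality check='pass': P(line X) = 0.25·0.8815 / (0.25·0.8815 + 0.15·0.1185) ≈ 0.9254
After a quality check='pass': P(line X) = 0.25·0.9254 / (0.25·0.9254 + 0.15·0.0746) ≈ 0.9538
After a quality check='pass': P(line X) = 0.25·0.9538 / (0.25·0.9538 + 0.15·0.0462) ≈ 0.9718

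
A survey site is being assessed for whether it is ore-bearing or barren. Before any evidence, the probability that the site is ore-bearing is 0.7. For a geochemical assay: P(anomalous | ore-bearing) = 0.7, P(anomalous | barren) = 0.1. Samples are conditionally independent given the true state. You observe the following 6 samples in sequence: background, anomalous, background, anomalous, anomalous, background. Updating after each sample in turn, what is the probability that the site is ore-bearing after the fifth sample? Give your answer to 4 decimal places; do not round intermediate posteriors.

0.9889

After 'background': P(ore) = 0.3·0.7000 / (0.3·0.7000 + 0.9·0.3000) ≈ 0.4375
After 'anomalous': P(ore) = 0.7·0.4375 / (0.7·0.4375 + 0.1·0.5625) ≈ 0.8448
After 'background': P(ore) = 0.3·0.8448 / (0.3·0.8448 + 0.9·0.1552) ≈ 0.6447
After 'anomalous': P(ore) = 0.7·0.6447 / (0.7·0.6447 + 0.1·0.3553) ≈ 0.9270
After 'anomalous': P(ore) = 0.7·0.9270 / (0.7·0.9270 + 0.1·0.0730) ≈ 0.9889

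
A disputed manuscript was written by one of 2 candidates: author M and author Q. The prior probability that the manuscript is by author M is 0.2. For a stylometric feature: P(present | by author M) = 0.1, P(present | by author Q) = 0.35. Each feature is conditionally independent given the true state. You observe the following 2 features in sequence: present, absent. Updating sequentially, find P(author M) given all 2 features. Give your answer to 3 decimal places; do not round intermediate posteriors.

0.090

After 'present': P(author M) = 0.1·0.2000 / (0.1·0.2000 + 0.35·0.8000) ≈ 0.0667
After 'absent': P(author M) = 0.9·0.0667 / (0.9·0.0667 + 0.65·0.9333) ≈ 0.0900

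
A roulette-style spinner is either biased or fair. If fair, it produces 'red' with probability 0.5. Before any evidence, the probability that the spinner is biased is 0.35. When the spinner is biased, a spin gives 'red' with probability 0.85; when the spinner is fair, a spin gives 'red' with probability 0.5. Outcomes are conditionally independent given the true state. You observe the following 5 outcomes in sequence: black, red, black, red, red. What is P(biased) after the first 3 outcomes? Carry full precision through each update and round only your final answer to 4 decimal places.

Apply Bayes' rule sequentially, carrying P(biased) forward.
After 'black': P(biased) = 0.15·0.3500 / (0.15·0.3500 + 0.5·0.6500) ≈ 0.1391
After 'red': P(biased) = 0.85·0.1391 / (0.85·0.1391 + 0.5·0.8609) ≈ 0.2154
After 'black': P(biased) = 0.15·0.2154 / (0.15·0.2154 + 0.5·0.7846) ≈ 0.0761

0.0761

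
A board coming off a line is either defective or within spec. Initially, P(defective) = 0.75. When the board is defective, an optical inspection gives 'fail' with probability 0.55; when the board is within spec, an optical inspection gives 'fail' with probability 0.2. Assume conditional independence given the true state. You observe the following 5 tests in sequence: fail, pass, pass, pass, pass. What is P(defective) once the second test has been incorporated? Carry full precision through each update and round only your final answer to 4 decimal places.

0.8227

Each posterior becomes the prior for the next update.
After 'fail': P(defective) = 0.55·0.7500 / (0.55·0.7500 + 0.2·0.2500) ≈ 0.8919
After 'pass': P(defective) = 0.45·0.8919 / (0.45·0.8919 + 0.8·0.1081) ≈ 0.8227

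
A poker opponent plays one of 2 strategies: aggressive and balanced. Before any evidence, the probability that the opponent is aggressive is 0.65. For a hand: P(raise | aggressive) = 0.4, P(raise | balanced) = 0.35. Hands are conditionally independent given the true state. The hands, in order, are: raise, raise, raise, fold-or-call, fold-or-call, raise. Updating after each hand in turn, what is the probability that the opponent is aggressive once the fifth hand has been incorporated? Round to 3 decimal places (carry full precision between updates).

After 'raise': P(aggressive) = 0.4·0.6500 / (0.4·0.6500 + 0.35·0.3500) ≈ 0.6797
After 'raise': P(aggressive) = 0.4·0.6797 / (0.4·0.6797 + 0.35·0.3203) ≈ 0.7081
After 'raise': P(aggressive) = 0.4·0.7081 / (0.4·0.7081 + 0.35·0.2919) ≈ 0.7349
After 'fold-or-call': P(aggressive) = 0.6·0.7349 / (0.6·0.7349 + 0.65·0.2651) ≈ 0.7190
After 'fold-or-call': P(aggressive) = 0.6·0.7190 / (0.6·0.7190 + 0.65·0.2810) ≈ 0.7026

0.703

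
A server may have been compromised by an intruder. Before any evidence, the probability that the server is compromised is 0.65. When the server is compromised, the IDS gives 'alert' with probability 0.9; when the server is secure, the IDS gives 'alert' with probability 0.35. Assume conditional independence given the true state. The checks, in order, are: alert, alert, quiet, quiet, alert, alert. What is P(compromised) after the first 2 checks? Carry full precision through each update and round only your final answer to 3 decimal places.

0.925

After 'alert': P(compromised) = 0.9·0.6500 / (0.9·0.6500 + 0.35·0.3500) ≈ 0.8269
After 'alert': P(compromised) = 0.9·0.8269 / (0.9·0.8269 + 0.35·0.1731) ≈ 0.9247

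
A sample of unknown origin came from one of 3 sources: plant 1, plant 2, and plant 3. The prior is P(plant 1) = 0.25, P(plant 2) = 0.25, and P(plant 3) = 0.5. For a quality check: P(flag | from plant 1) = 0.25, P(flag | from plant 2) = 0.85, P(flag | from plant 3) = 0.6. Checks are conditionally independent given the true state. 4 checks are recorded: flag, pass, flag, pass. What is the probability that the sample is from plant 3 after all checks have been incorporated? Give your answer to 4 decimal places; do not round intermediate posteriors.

0.6914

Apply Bayes' rule sequentially, carrying P(plant 3) forward.
After 'flag': normaliser = 0.25·0.2500 + 0.85·0.2500 + 0.6·0.5000; P(plant 1) ≈ 0.1087, P(plant 2) ≈ 0.3696, P(plant 3) ≈ 0.5217
After 'pass': normaliser = 0.75·0.1087 + 0.15·0.3696 + 0.4·0.5217; P(plant 1) ≈ 0.2358, P(plant 2) ≈ 0.1604, P(plant 3) ≈ 0.6038
After 'flag': normaliser = 0.25·0.2358 + 0.85·0.1604 + 0.6·0.6038; P(plant 1) ≈ 0.1058, P(plant 2) ≈ 0.2445, P(plant 3) ≈ 0.6497
After 'pass': normaliser = 0.75·0.1058 + 0.15·0.2445 + 0.4·0.6497; P(plant 1) ≈ 0.2110, P(plant 2) ≈ 0.0976, P(plant 3) ≈ 0.6914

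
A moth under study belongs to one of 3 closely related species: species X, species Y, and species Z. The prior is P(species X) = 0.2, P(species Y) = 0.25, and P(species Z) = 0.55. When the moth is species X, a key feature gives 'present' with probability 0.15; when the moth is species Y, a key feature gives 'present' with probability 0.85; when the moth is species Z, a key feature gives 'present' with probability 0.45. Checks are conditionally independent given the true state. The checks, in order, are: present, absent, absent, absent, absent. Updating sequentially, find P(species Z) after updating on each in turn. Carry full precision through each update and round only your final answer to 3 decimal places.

After 'present': normaliser = 0.15·0.2000 + 0.85·0.2500 + 0.45·0.5500; P(species X) ≈ 0.0612, P(species Y) ≈ 0.4337, P(species Z) ≈ 0.5051
After 'absent': normaliser = 0.85·0.0612 + 0.15·0.4337 + 0.55·0.5051; P(species X) ≈ 0.1318, P(species Y) ≈ 0.1647, P(species Z) ≈ 0.7035
After 'absent': normaliser = 0.85·0.1318 + 0.15·0.1647 + 0.55·0.7035; P(species X) ≈ 0.2139, P(species Y) ≈ 0.0472, P(species Z) ≈ 0.7389
After 'absent': normaliser = 0.85·0.2139 + 0.15·0.0472 + 0.55·0.7389; P(species X) ≈ 0.3054, P(species Y) ≈ 0.0119, P(species Z) ≈ 0.6827
After 'absent': normaliser = 0.85·0.3054 + 0.15·0.0119 + 0.55·0.6827; P(species X) ≈ 0.4077, P(species Y) ≈ 0.0028, P(species Z) ≈ 0.5895

0.590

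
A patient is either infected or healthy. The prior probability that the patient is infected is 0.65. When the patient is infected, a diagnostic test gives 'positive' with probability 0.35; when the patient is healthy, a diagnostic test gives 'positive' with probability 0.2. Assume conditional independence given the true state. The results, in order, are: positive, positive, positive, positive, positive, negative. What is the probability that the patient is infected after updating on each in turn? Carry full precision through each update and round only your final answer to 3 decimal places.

After 'positive': P(infected) = 0.35·0.6500 / (0.35·0.6500 + 0.2·0.3500) ≈ 0.7647
After 'positive': P(infected) = 0.35·0.7647 / (0.35·0.7647 + 0.2·0.2353) ≈ 0.8505
After 'positive': P(infected) = 0.35·0.8505 / (0.35·0.8505 + 0.2·0.1495) ≈ 0.9087
After 'positive': P(infected) = 0.35·0.9087 / (0.35·0.9087 + 0.2·0.0913) ≈ 0.9457
After 'positive': P(infected) = 0.35·0.9457 / (0.35·0.9457 + 0.2·0.0543) ≈ 0.9682
After 'negative': P(infected) = 0.65·0.9682 / (0.65·0.9682 + 0.8·0.0318) ≈ 0.9612

0.961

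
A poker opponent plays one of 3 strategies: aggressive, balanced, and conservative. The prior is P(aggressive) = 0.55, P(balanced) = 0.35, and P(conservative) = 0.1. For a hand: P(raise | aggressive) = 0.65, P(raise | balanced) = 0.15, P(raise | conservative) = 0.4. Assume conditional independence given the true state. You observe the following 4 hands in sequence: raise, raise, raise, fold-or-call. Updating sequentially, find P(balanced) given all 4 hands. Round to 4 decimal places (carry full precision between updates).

0.0174

After 'raise': normaliser = 0.65·0.5500 + 0.15·0.3500 + 0.4·0.1000; P(aggressive) ≈ 0.7944, P(balanced) ≈ 0.1167, P(conservative) ≈ 0.0889
After 'raise': normaliser = 0.65·0.7944 + 0.15·0.1167 + 0.4·0.0889; P(aggressive) ≈ 0.9068, P(balanced) ≈ 0.0307, P(conservative) ≈ 0.0624
After 'raise': normaliser = 0.65·0.9068 + 0.15·0.0307 + 0.4·0.0624; P(aggressive) ≈ 0.9522, P(balanced) ≈ 0.0074, P(conservative) ≈ 0.0403
After 'fold-or-call': normaliser = 0.35·0.9522 + 0.85·0.0074 + 0.6·0.0403; P(aggressive) ≈ 0.9161, P(balanced) ≈ 0.0174, P(conservative) ≈ 0.0665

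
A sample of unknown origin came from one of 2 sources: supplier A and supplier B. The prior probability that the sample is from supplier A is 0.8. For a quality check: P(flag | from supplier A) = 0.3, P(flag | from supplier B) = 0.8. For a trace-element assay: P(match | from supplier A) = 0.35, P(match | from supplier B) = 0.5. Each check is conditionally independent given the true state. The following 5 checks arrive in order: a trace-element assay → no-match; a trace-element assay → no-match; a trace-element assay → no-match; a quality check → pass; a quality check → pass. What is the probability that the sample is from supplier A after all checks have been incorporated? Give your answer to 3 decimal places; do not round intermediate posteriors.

After a trace-element assay='no-match': P(supplier A) = 0.65·0.8000 / (0.65·0.8000 + 0.5·0.2000) ≈ 0.8387
After a trace-element assay='no-match': P(supplier A) = 0.65·0.8387 / (0.65·0.8387 + 0.5·0.1613) ≈ 0.8711
After a trace-element assay='no-match': P(supplier A) = 0.65·0.8711 / (0.65·0.8711 + 0.5·0.1289) ≈ 0.8978
After a quality check='pass': P(supplier A) = 0.7·0.8978 / (0.7·0.8978 + 0.2·0.1022) ≈ 0.9685
After a quality check='pass': P(supplier A) = 0.7·0.9685 / (0.7·0.9685 + 0.2·0.0315) ≈ 0.9908

0.991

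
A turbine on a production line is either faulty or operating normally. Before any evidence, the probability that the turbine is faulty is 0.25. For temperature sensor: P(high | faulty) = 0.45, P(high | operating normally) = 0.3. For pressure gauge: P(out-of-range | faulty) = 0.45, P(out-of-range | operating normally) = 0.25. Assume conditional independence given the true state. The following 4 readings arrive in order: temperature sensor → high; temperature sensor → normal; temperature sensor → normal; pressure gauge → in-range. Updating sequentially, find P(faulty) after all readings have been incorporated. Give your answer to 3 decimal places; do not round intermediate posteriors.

After temperature sensor='high': P(faulty) = 0.45·0.2500 / (0.45·0.2500 + 0.3·0.7500) ≈ 0.3333
After temperature sensor='normal': P(faulty) = 0.55·0.3333 / (0.55·0.3333 + 0.7·0.6667) ≈ 0.2821
After temperature sensor='normal': P(faulty) = 0.55·0.2821 / (0.55·0.2821 + 0.7·0.7179) ≈ 0.2359
After pressure gauge='in-range': P(faulty) = 0.55·0.2359 / (0.55·0.2359 + 0.75·0.7641) ≈ 0.1846

0.185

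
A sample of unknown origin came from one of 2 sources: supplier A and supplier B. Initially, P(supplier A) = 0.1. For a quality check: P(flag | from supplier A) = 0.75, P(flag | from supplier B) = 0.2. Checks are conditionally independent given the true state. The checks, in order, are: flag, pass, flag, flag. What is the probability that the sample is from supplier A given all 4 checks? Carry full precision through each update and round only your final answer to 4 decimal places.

After 'flag': P(supplier A) = 0.75·0.1000 / (0.75·0.1000 + 0.2·0.9000) ≈ 0.2941
After 'pass': P(supplier A) = 0.25·0.2941 / (0.25·0.2941 + 0.8·0.7059) ≈ 0.1152
After 'flag': P(supplier A) = 0.75·0.1152 / (0.75·0.1152 + 0.2·0.8848) ≈ 0.3281
After 'flag': P(supplier A) = 0.75·0.3281 / (0.75·0.3281 + 0.2·0.6719) ≈ 0.6468

0.6468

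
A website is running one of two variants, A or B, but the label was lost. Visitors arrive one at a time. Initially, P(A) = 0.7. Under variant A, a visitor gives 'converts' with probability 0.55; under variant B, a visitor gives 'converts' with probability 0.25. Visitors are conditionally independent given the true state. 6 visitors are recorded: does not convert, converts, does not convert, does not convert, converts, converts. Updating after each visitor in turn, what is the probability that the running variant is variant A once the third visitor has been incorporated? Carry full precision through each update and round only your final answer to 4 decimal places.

0.6489

After 'does not convert': P(A) = 0.45·0.7000 / (0.45·0.7000 + 0.75·0.3000) ≈ 0.5833
After 'converts': P(A) = 0.55·0.5833 / (0.55·0.5833 + 0.25·0.4167) ≈ 0.7549
After 'does not convert': P(A) = 0.45·0.7549 / (0.45·0.7549 + 0.75·0.2451) ≈ 0.6489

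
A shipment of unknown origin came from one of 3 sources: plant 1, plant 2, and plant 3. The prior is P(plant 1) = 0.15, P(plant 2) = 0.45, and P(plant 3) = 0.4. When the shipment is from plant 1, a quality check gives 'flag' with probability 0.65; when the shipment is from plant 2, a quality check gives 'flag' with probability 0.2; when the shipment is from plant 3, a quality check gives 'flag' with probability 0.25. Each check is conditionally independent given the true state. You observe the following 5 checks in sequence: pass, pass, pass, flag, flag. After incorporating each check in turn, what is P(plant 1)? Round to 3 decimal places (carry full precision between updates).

0.121

After 'pass': normaliser = 0.35·0.1500 + 0.8·0.4500 + 0.75·0.4000; P(plant 1) ≈ 0.0737, P(plant 2) ≈ 0.5053, P(plant 3) ≈ 0.4211
After 'pass': normaliser = 0.35·0.0737 + 0.8·0.5053 + 0.75·0.4211; P(plant 1) ≈ 0.0346, P(plant 2) ≈ 0.5420, P(plant 3) ≈ 0.4234
After 'pass': normaliser = 0.35·0.0346 + 0.8·0.5420 + 0.75·0.4234; P(plant 1) ≈ 0.0159, P(plant 2) ≈ 0.5681, P(plant 3) ≈ 0.4161
After 'flag': normaliser = 0.65·0.0159 + 0.2·0.5681 + 0.25·0.4161; P(plant 1) ≈ 0.0452, P(plant 2) ≈ 0.4984, P(plant 3) ≈ 0.4563
After 'flag': normaliser = 0.65·0.0452 + 0.2·0.4984 + 0.25·0.4563; P(plant 1) ≈ 0.1209, P(plant 2) ≈ 0.4100, P(plant 3) ≈ 0.4692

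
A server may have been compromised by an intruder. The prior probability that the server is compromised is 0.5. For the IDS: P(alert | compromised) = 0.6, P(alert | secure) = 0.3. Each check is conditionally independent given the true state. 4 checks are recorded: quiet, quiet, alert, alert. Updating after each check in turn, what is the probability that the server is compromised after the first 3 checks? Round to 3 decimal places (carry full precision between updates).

After 'quiet': P(compromised) = 0.4·0.5000 / (0.4·0.5000 + 0.7·0.5000) ≈ 0.3636
After 'quiet': P(compromised) = 0.4·0.3636 / (0.4·0.3636 + 0.7·0.6364) ≈ 0.2462
After 'alert': P(compromised) = 0.6·0.2462 / (0.6·0.2462 + 0.3·0.7538) ≈ 0.3951

0.395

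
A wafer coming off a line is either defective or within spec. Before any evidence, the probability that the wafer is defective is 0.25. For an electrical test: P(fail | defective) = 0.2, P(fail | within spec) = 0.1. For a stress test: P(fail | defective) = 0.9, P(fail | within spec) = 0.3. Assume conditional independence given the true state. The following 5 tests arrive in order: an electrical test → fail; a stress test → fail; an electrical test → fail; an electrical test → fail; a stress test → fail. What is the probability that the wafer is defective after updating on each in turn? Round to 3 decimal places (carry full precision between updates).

After an electrical test='fail': P(defective) = 0.2·0.2500 / (0.2·0.2500 + 0.1·0.7500) ≈ 0.4000
After a stress test='fail': P(defective) = 0.9·0.4000 / (0.9·0.4000 + 0.3·0.6000) ≈ 0.6667
After an electrical test='fail': P(defective) = 0.2·0.6667 / (0.2·0.6667 + 0.1·0.3333) ≈ 0.8000
After an electrical test='fail': P(defective) = 0.2·0.8000 / (0.2·0.8000 + 0.1·0.2000) ≈ 0.8889
After a stress test='fail': P(defective) = 0.9·0.8889 / (0.9·0.8889 + 0.3·0.1111) ≈ 0.9600

0.960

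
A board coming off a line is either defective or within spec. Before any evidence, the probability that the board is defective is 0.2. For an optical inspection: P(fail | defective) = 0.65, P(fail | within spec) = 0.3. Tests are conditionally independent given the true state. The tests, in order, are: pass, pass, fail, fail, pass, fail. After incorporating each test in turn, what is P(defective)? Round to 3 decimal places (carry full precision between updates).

After 'pass': P(defective) = 0.35·0.2000 / (0.35·0.2000 + 0.7·0.8000) ≈ 0.1111
After 'pass': P(defective) = 0.35·0.1111 / (0.35·0.1111 + 0.7·0.8889) ≈ 0.0588
After 'fail': P(defective) = 0.65·0.0588 / (0.65·0.0588 + 0.3·0.9412) ≈ 0.1193
After 'fail': P(defective) = 0.65·0.1193 / (0.65·0.1193 + 0.3·0.8807) ≈ 0.2268
After 'pass': P(defective) = 0.35·0.2268 / (0.35·0.2268 + 0.7·0.7732) ≈ 0.1279
After 'fail': P(defective) = 0.65·0.1279 / (0.65·0.1279 + 0.3·0.8721) ≈ 0.2412

0.241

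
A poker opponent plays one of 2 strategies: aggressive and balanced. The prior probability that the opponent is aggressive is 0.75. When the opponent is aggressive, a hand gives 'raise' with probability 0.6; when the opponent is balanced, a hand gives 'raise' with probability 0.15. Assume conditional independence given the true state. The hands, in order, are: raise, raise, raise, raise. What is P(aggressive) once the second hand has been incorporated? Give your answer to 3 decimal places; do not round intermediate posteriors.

After 'raise': P(aggressive) = 0.6·0.7500 / (0.6·0.7500 + 0.15·0.2500) ≈ 0.9231
After 'raise': P(aggressive) = 0.6·0.9231 / (0.6·0.9231 + 0.15·0.0769) ≈ 0.9796

0.980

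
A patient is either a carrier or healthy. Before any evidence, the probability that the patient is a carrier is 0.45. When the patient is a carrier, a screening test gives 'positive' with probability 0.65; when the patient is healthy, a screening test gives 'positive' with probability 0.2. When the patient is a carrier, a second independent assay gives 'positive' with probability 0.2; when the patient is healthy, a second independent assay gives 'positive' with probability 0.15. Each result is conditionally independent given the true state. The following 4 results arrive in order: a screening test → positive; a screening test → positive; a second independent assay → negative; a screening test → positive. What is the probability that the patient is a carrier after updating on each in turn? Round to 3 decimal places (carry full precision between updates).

0.964

After a screening test='positive': P(carrier) = 0.65·0.4500 / (0.65·0.4500 + 0.2·0.5500) ≈ 0.7267
After a screening test='positive': P(carrier) = 0.65·0.7267 / (0.65·0.7267 + 0.2·0.2733) ≈ 0.8963
After a second independent assay='negative': P(carrier) = 0.8·0.8963 / (0.8·0.8963 + 0.85·0.1037) ≈ 0.8905
After a screening test='positive': P(carrier) = 0.65·0.8905 / (0.65·0.8905 + 0.2·0.1095) ≈ 0.9635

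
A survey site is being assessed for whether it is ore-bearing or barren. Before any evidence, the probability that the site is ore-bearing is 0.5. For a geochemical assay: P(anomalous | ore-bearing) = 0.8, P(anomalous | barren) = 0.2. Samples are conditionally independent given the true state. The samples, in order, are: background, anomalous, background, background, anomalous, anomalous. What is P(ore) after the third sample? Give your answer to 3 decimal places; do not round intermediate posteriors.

0.200

After 'background': P(ore) = 0.2·0.5000 / (0.2·0.5000 + 0.8·0.5000) ≈ 0.2000
After 'anomalous': P(ore) = 0.8·0.2000 / (0.8·0.2000 + 0.2·0.8000) ≈ 0.5000
After 'background': P(ore) = 0.2·0.5000 / (0.2·0.5000 + 0.8·0.5000) ≈ 0.2000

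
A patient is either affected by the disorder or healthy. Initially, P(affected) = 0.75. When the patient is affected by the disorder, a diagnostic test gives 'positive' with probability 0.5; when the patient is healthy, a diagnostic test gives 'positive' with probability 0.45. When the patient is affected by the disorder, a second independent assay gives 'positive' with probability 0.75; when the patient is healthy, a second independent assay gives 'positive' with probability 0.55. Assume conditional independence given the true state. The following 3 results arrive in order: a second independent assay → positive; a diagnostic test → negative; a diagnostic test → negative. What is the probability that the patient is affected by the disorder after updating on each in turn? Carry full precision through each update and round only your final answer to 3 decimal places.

Apply Bayes' rule sequentially, carrying P(affected) forward.
After a second independent assay='positive': P(affected) = 0.75·0.7500 / (0.75·0.7500 + 0.55·0.2500) ≈ 0.8036
After a diagnostic test='negative': P(affected) = 0.5·0.8036 / (0.5·0.8036 + 0.55·0.1964) ≈ 0.7881
After a diagnostic test='negative': P(affected) = 0.5·0.7881 / (0.5·0.7881 + 0.55·0.2119) ≈ 0.7717

0.772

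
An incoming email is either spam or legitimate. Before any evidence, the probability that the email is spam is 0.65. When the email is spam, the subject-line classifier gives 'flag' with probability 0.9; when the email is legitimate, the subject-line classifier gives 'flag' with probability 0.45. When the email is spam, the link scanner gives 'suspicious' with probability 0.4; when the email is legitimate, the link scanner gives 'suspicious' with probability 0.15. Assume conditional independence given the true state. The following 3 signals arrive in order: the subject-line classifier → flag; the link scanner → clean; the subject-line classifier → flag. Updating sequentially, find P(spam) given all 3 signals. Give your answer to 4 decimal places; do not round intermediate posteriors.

After the subject-line classifier='flag': P(spam) = 0.9·0.6500 / (0.9·0.6500 + 0.45·0.3500) ≈ 0.7879
After the link scanner='clean': P(spam) = 0.6·0.7879 / (0.6·0.7879 + 0.85·0.2121) ≈ 0.7239
After the subject-line classifier='flag': P(spam) = 0.9·0.7239 / (0.9·0.7239 + 0.45·0.2761) ≈ 0.8398

0.8398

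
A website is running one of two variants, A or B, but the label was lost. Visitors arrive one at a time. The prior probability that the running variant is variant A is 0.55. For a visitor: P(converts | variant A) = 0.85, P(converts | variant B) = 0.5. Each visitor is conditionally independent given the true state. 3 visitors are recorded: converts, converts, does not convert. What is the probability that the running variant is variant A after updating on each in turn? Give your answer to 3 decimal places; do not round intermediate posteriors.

After 'converts': P(A) = 0.85·0.5500 / (0.85·0.5500 + 0.5·0.4500) ≈ 0.6751
After 'converts': P(A) = 0.85·0.6751 / (0.85·0.6751 + 0.5·0.3249) ≈ 0.7794
After 'does not convert': P(A) = 0.15·0.7794 / (0.15·0.7794 + 0.5·0.2206) ≈ 0.5145

0.514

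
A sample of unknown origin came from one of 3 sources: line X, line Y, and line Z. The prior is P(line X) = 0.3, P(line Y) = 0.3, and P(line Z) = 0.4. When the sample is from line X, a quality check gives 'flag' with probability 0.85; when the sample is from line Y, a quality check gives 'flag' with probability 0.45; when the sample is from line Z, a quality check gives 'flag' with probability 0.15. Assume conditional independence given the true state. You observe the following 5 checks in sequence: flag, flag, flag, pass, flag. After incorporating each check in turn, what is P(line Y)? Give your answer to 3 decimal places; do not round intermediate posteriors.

Each posterior becomes the prior for the next update.
After 'flag': normaliser = 0.85·0.3000 + 0.45·0.3000 + 0.15·0.4000; P(line X) ≈ 0.5667, P(line Y) ≈ 0.3000, P(line Z) ≈ 0.1333
After 'flag': normaliser = 0.85·0.5667 + 0.45·0.3000 + 0.15·0.1333; P(line X) ≈ 0.7565, P(line Y) ≈ 0.2120, P(line Z) ≈ 0.0314
After 'flag': normaliser = 0.85·0.7565 + 0.45·0.2120 + 0.15·0.0314; P(line X) ≈ 0.8653, P(line Y) ≈ 0.1284, P(line Z) ≈ 0.0063
After 'pass': normaliser = 0.15·0.8653 + 0.55·0.1284 + 0.85·0.0063; P(line X) ≈ 0.6307, P(line Y) ≈ 0.3431, P(line Z) ≈ 0.0262
After 'flag': normaliser = 0.85·0.6307 + 0.45·0.3431 + 0.15·0.0262; P(line X) ≈ 0.7720, P(line Y) ≈ 0.2224, P(line Z) ≈ 0.0057

0.222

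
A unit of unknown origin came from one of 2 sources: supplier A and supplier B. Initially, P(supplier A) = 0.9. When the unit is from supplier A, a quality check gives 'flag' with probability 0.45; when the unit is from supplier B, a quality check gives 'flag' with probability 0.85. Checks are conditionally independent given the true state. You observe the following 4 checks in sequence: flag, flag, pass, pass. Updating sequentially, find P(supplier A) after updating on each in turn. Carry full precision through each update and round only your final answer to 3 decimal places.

After 'flag': P(supplier A) = 0.45·0.9000 / (0.45·0.9000 + 0.85·0.1000) ≈ 0.8265
After 'flag': P(supplier A) = 0.45·0.8265 / (0.45·0.8265 + 0.85·0.1735) ≈ 0.7161
After 'pass': P(supplier A) = 0.55·0.7161 / (0.55·0.7161 + 0.15·0.2839) ≈ 0.9024
After 'pass': P(supplier A) = 0.55·0.9024 / (0.55·0.9024 + 0.15·0.0976) ≈ 0.9714

0.971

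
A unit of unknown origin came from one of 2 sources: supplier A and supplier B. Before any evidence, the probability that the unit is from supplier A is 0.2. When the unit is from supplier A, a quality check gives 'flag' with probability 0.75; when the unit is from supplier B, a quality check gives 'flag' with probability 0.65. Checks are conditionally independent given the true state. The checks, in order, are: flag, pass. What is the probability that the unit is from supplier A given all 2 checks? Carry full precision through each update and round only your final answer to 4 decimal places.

After 'flag': P(supplier A) = 0.75·0.2000 / (0.75·0.2000 + 0.65·0.8000) ≈ 0.2239
After 'pass': P(supplier A) = 0.25·0.2239 / (0.25·0.2239 + 0.35·0.7761) ≈ 0.1708

0.1708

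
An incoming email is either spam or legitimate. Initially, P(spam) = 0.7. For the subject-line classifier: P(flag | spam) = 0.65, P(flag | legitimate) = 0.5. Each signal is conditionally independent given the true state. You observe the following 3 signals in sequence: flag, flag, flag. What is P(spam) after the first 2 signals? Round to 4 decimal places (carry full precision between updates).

After 'flag': P(spam) = 0.65·0.7000 / (0.65·0.7000 + 0.5·0.3000) ≈ 0.7521
After 'flag': P(spam) = 0.65·0.7521 / (0.65·0.7521 + 0.5·0.2479) ≈ 0.7977

0.7977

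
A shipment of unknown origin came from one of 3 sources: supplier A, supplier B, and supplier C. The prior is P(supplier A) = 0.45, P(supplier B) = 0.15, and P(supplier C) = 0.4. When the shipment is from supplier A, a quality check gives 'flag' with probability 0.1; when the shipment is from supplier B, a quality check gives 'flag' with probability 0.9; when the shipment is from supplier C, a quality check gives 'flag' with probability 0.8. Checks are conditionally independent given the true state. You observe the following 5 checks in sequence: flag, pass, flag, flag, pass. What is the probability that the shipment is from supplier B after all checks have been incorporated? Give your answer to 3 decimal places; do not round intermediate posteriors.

0.113

After 'flag': normaliser = 0.1·0.4500 + 0.9·0.1500 + 0.8·0.4000; P(supplier A) ≈ 0.0900, P(supplier B) ≈ 0.2700, P(supplier C) ≈ 0.6400
After 'pass': normaliser = 0.9·0.0900 + 0.1·0.2700 + 0.2·0.6400; P(supplier A) ≈ 0.3432, P(supplier B) ≈ 0.1144, P(supplier C) ≈ 0.5424
After 'flag': normaliser = 0.1·0.3432 + 0.9·0.1144 + 0.8·0.5424; P(supplier A) ≈ 0.0601, P(supplier B) ≈ 0.1803, P(supplier C) ≈ 0.7596
After 'flag': normaliser = 0.1·0.0601 + 0.9·0.1803 + 0.8·0.7596; P(supplier A) ≈ 0.0077, P(supplier B) ≈ 0.2091, P(supplier C) ≈ 0.7832
After 'pass': normaliser = 0.9·0.0077 + 0.1·0.2091 + 0.2·0.7832; P(supplier A) ≈ 0.0378, P(supplier B) ≈ 0.1133, P(supplier C) ≈ 0.8489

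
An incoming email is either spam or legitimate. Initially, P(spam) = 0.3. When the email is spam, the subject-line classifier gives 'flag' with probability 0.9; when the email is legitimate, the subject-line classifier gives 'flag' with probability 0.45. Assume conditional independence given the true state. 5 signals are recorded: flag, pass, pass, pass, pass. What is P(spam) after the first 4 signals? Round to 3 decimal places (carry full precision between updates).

Apply Bayes' rule sequentially, carrying P(spam) forward.
After 'flag': P(spam) = 0.9·0.3000 / (0.9·0.3000 + 0.45·0.7000) ≈ 0.4615
After 'pass': P(spam) = 0.1·0.4615 / (0.1·0.4615 + 0.55·0.5385) ≈ 0.1348
After 'pass': P(spam) = 0.1·0.1348 / (0.1·0.1348 + 0.55·0.8652) ≈ 0.0276
After 'pass': P(spam) = 0.1·0.0276 / (0.1·0.0276 + 0.55·0.9724) ≈ 0.0051

0.005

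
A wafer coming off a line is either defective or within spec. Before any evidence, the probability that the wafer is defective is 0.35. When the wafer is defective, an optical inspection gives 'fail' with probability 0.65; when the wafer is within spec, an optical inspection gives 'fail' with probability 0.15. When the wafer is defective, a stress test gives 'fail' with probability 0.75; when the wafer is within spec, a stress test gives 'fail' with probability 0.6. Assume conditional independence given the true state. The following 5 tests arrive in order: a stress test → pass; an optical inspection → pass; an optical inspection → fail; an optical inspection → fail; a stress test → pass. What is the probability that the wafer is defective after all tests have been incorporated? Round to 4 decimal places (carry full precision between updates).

Each posterior becomes the prior for the next update.
After a stress test='pass': P(defective) = 0.25·0.3500 / (0.25·0.3500 + 0.4·0.6500) ≈ 0.2518
After an optical inspection='pass': P(defective) = 0.35·0.2518 / (0.35·0.2518 + 0.85·0.7482) ≈ 0.1217
After an optical inspection='fail': P(defective) = 0.65·0.1217 / (0.65·0.1217 + 0.15·0.8783) ≈ 0.3752
After an optical inspection='fail': P(defective) = 0.65·0.3752 / (0.65·0.3752 + 0.15·0.6248) ≈ 0.7224
After a stress test='pass': P(defective) = 0.25·0.7224 / (0.25·0.7224 + 0.4·0.2776) ≈ 0.6192

0.6192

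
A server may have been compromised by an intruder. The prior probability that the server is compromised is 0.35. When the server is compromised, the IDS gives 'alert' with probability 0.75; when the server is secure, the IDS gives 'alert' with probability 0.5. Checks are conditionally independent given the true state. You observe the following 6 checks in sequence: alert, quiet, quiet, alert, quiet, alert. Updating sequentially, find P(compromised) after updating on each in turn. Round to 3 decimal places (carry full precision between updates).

After 'alert': P(compromised) = 0.75·0.3500 / (0.75·0.3500 + 0.5·0.6500) ≈ 0.4468
After 'quiet': P(compromised) = 0.25·0.4468 / (0.25·0.4468 + 0.5·0.5532) ≈ 0.2877
After 'quiet': P(compromised) = 0.25·0.2877 / (0.25·0.2877 + 0.5·0.7123) ≈ 0.1680
After 'alert': P(compromised) = 0.75·0.1680 / (0.75·0.1680 + 0.5·0.8320) ≈ 0.2325
After 'quiet': P(compromised) = 0.25·0.2325 / (0.25·0.2325 + 0.5·0.7675) ≈ 0.1315
After 'alert': P(compromised) = 0.75·0.1315 / (0.75·0.1315 + 0.5·0.8685) ≈ 0.1851

0.185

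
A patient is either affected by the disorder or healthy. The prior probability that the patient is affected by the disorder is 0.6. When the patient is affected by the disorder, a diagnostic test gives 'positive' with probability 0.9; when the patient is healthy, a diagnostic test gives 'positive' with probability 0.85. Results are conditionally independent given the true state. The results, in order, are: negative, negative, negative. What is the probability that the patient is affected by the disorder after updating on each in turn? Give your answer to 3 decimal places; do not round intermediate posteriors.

After 'negative': P(affected) = 0.1·0.6000 / (0.1·0.6000 + 0.15·0.4000) ≈ 0.5000
After 'negative': P(affected) = 0.1·0.5000 / (0.1·0.5000 + 0.15·0.5000) ≈ 0.4000
After 'negative': P(affected) = 0.1·0.4000 / (0.1·0.4000 + 0.15·0.6000) ≈ 0.3077

0.308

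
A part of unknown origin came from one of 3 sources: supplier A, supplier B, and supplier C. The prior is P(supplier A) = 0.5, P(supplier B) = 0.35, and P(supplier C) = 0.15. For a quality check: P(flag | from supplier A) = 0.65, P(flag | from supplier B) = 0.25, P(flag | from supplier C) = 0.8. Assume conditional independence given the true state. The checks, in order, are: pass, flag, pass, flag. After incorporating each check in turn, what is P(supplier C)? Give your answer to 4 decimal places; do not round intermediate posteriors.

0.0914

After 'pass': normaliser = 0.35·0.5000 + 0.75·0.3500 + 0.2·0.1500; P(supplier A) ≈ 0.3743, P(supplier B) ≈ 0.5615, P(supplier C) ≈ 0.0642
After 'flag': normaliser = 0.65·0.3743 + 0.25·0.5615 + 0.8·0.0642; P(supplier A) ≈ 0.5593, P(supplier B) ≈ 0.3227, P(supplier C) ≈ 0.1180
After 'pass': normaliser = 0.35·0.5593 + 0.75·0.3227 + 0.2·0.1180; P(supplier A) ≈ 0.4243, P(supplier B) ≈ 0.5245, P(supplier C) ≈ 0.0512
After 'flag': normaliser = 0.65·0.4243 + 0.25·0.5245 + 0.8·0.0512; P(supplier A) ≈ 0.6158, P(supplier B) ≈ 0.2928, P(supplier C) ≈ 0.0914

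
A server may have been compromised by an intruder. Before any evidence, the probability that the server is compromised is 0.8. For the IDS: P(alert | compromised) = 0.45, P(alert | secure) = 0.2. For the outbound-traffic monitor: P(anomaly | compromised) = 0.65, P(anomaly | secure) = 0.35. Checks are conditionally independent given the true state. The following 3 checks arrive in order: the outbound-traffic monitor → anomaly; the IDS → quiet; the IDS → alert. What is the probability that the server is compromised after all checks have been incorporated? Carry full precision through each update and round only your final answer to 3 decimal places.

0.920

After the outbound-traffic monitor='anomaly': P(compromised) = 0.65·0.8000 / (0.65·0.8000 + 0.35·0.2000) ≈ 0.8814
After the IDS='quiet': P(compromised) = 0.55·0.8814 / (0.55·0.8814 + 0.8·0.1186) ≈ 0.8363
After the IDS='alert': P(compromised) = 0.45·0.8363 / (0.45·0.8363 + 0.2·0.1637) ≈ 0.9199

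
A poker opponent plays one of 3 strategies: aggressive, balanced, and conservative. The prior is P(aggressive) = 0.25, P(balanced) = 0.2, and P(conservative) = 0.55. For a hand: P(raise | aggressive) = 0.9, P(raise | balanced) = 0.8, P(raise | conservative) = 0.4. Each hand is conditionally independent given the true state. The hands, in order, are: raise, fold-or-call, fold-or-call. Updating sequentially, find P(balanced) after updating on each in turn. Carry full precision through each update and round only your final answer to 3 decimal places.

0.073

After 'raise': normaliser = 0.9·0.2500 + 0.8·0.2000 + 0.4·0.5500; P(aggressive) ≈ 0.3719, P(balanced) ≈ 0.2645, P(conservative) ≈ 0.3636
After 'fold-or-call': normaliser = 0.1·0.3719 + 0.2·0.2645 + 0.6·0.3636; P(aggressive) ≈ 0.1206, P(balanced) ≈ 0.1716, P(conservative) ≈ 0.7078
After 'fold-or-call': normaliser = 0.1·0.1206 + 0.2·0.1716 + 0.6·0.7078; P(aggressive) ≈ 0.0256, P(balanced) ≈ 0.0729, P(conservative) ≈ 0.9015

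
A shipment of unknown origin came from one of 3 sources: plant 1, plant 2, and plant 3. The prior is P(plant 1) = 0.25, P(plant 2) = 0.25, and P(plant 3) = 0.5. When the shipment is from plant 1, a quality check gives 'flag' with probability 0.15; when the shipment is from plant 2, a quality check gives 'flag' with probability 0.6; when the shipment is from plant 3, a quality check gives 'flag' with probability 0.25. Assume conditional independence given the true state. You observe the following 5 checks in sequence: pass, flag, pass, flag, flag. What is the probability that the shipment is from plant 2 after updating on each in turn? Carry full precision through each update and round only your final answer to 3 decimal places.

0.633

After 'pass': normaliser = 0.85·0.2500 + 0.4·0.2500 + 0.75·0.5000; P(plant 1) ≈ 0.3091, P(plant 2) ≈ 0.1455, P(plant 3) ≈ 0.5455
After 'flag': normaliser = 0.15·0.3091 + 0.6·0.1455 + 0.25·0.5455; P(plant 1) ≈ 0.1717, P(plant 2) ≈ 0.3232, P(plant 3) ≈ 0.5051
After 'pass': normaliser = 0.85·0.1717 + 0.4·0.3232 + 0.75·0.5051; P(plant 1) ≈ 0.2232, P(plant 2) ≈ 0.1977, P(plant 3) ≈ 0.5792
After 'flag': normaliser = 0.15·0.2232 + 0.6·0.1977 + 0.25·0.5792; P(plant 1) ≈ 0.1128, P(plant 2) ≈ 0.3995, P(plant 3) ≈ 0.4877
After 'flag': normaliser = 0.15·0.1128 + 0.6·0.3995 + 0.25·0.4877; P(plant 1) ≈ 0.0447, P(plant 2) ≈ 0.6332, P(plant 3) ≈ 0.3221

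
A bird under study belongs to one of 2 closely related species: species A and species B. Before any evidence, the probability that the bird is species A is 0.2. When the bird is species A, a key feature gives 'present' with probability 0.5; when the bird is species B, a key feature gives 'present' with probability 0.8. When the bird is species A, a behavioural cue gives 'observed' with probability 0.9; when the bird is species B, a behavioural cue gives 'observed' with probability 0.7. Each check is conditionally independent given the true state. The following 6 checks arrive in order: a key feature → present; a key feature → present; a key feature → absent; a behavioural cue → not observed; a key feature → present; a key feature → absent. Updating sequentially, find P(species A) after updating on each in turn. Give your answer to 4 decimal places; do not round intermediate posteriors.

0.1128

Apply Bayes' rule sequentially, carrying P(species A) forward.
After a key feature='present': P(species A) = 0.5·0.2000 / (0.5·0.2000 + 0.8·0.8000) ≈ 0.1351
After a key feature='present': P(species A) = 0.5·0.1351 / (0.5·0.1351 + 0.8·0.8649) ≈ 0.0890
After a key feature='absent': P(species A) = 0.5·0.0890 / (0.5·0.0890 + 0.2·0.9110) ≈ 0.1962
After a behavioural cue='not observed': P(species A) = 0.1·0.1962 / (0.1·0.1962 + 0.3·0.8038) ≈ 0.0753
After a key feature='present': P(species A) = 0.5·0.0753 / (0.5·0.0753 + 0.8·0.9247) ≈ 0.0484
After a key feature='absent': P(species A) = 0.5·0.0484 / (0.5·0.0484 + 0.2·0.9516) ≈ 0.1128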